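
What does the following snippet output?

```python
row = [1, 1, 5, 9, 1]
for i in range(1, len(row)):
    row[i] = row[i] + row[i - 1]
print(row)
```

[1, 2, 7, 16, 17]

i=1: row[1] = 1+1 = 2 → [1, 2, 5, 9, 1]
i=2: row[2] = 5+2 = 7 → [1, 2, 7, 9, 1]
i=3: row[3] = 9+7 = 16 → [1, 2, 7, 16, 1]
i=4: row[4] = 1+16 = 17 → [1, 2, 7, 16, 17]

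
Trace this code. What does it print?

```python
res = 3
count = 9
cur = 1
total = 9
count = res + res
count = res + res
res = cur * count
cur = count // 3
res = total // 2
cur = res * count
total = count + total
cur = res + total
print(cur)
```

19

count = 3+3 = 6
count = 3+3 = 6
res = 1*6 = 6
cur = 6//3 = 2
res = 9//2 = 4
cur = 4*6 = 24
total = 6+9 = 15
cur = 4+15 = 19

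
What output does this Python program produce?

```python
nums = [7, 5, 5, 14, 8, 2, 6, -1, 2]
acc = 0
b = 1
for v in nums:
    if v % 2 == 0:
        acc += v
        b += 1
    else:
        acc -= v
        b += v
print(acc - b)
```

v=7: not even, acc = 0-7 = -7; b=8
v=5: not even, acc = (-7)-5 = -12; b=13
v=5: not even, acc = (-12)-5 = -17; b=18
v=14: even, acc = (-17)+14 = -3; b=19
v=8: even, acc = (-3)+8 = 5; b=20
v=2: even, acc = 5+2 = 7; b=21
v=6: even, acc = 7+6 = 13; b=22
v=-1: not even, acc = 13-(-1) = 14; b=21
v=2: even, acc = 14+2 = 16; b=22
acc-b = 16-22 = -6

-6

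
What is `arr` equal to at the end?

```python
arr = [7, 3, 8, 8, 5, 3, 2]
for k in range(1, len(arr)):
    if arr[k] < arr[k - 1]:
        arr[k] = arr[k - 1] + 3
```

k=1: 3<7, arr[1] = 7+3 = 10 → [7, 10, 8, 8, 5, 3, 2]
k=2: 8<10, arr[2] = 10+3 = 13 → [7, 10, 13, 8, 5, 3, 2]
k=3: 8<13, arr[3] = 13+3 = 16 → [7, 10, 13, 16, 5, 3, 2]
k=4: 5<16, arr[4] = 16+3 = 19 → [7, 10, 13, 16, 19, 3, 2]
k=5: 3<19, arr[5] = 19+3 = 22 → [7, 10, 13, 16, 19, 22, 2]
k=6: 2<22, arr[6] = 22+3 = 25 → [7, 10, 13, 16, 19, 22, 25]

[7, 10, 13, 16, 19, 22, 25]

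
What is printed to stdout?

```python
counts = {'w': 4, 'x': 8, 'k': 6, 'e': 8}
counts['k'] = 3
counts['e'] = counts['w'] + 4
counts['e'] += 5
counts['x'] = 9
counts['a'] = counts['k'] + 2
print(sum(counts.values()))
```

34

counts['k'] = 3 → {'w': 4, 'x': 8, 'k': 3, 'e': 8}
counts['e'] = counts['w']+4 = 8 → {'w': 4, 'x': 8, 'k': 3, 'e': 8}
counts['e'] = 8+5 = 13 → {'w': 4, 'x': 8, 'k': 3, 'e': 13}
counts['x'] = 9 → {'w': 4, 'x': 9, 'k': 3, 'e': 13}
counts['a'] = counts['k']+2 = 5 → {'w': 4, 'x': 9, 'k': 3, 'e': 13, 'a': 5}
sum of values = 34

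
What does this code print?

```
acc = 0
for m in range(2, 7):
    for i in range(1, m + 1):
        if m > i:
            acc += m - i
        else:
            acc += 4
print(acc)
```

m=2,i=1: 2>1, acc = 0+1 = 1
m=2,i=2: not 2>2, acc = 1+4 = 5
m=3,i=1: 3>1, acc = 5+2 = 7
m=3,i=2: 3>2, acc = 7+1 = 8
m=3,i=3: not 3>3, acc = 8+4 = 12
m=4,i=1: 4>1, acc = 12+3 = 15
m=4,i=2: 4>2, acc = 15+2 = 17
m=4,i=3: 4>3, acc = 17+1 = 18
m=4,i=4: not 4>4, acc = 18+4 = 22
m=5,i=1: 5>1, acc = 22+4 = 26
m=5,i=2: 5>2, acc = 26+3 = 29
m=5,i=3: 5>3, acc = 29+2 = 31
m=5,i=4: 5>4, acc = 31+1 = 32
m=5,i=5: not 5>5, acc = 32+4 = 36
m=6,i=1: 6>1, acc = 36+5 = 41
m=6,i=2: 6>2, acc = 41+4 = 45
m=6,i=3: 6>3, acc = 45+3 = 48
m=6,i=4: 6>4, acc = 48+2 = 50
m=6,i=5: 6>5, acc = 50+1 = 51
m=6,i=6: not 6>6, acc = 51+4 = 55

55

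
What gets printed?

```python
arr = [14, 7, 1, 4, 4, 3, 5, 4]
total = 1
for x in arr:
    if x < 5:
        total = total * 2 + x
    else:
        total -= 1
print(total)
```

40

x=14: not <5, total = 1-1 = 0
x=7: not <5, total = 0-1 = -1
x=1: <5, total = (-1)*2+1 = -1
x=4: <5, total = (-1)*2+4 = 2
x=4: <5, total = 2*2+4 = 8
x=3: <5, total = 8*2+3 = 19
x=5: not <5, total = 19-1 = 18
x=4: <5, total = 18*2+4 = 40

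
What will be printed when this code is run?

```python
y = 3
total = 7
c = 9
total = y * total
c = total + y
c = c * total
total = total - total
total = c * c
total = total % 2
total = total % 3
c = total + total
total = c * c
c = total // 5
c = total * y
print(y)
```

3

total = 3*7 = 21
c = 21+3 = 24
c = 24*21 = 504
total = 21-21 = 0
total = 504*504 = 254016
total = 254016%2 = 0
total = 0%3 = 0
c = 0+0 = 0
total = 0*0 = 0
c = 0//5 = 0
c = 0*3 = 0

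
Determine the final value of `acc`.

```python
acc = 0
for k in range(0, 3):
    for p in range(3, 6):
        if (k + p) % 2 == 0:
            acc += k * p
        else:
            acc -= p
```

-4

k=0,p=3: odd sum, acc = 0-3 = -3
k=0,p=4: even sum, acc = (-3)+0 = -3
k=0,p=5: odd sum, acc = (-3)-5 = -8
k=1,p=3: even sum, acc = (-8)+3 = -5
k=1,p=4: odd sum, acc = (-5)-4 = -9
k=1,p=5: even sum, acc = (-9)+5 = -4
k=2,p=3: odd sum, acc = (-4)-3 = -7
k=2,p=4: even sum, acc = (-7)+8 = 1
k=2,p=5: odd sum, acc = 1-5 = -4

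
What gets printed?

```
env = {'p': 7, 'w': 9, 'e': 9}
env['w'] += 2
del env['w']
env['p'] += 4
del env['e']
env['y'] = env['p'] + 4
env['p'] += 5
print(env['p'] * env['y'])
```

240

env['w'] = 9+2 = 11 → {'p': 7, 'w': 11, 'e': 9}
del 'w' → {'p': 7, 'e': 9}
env['p'] = 7+4 = 11 → {'p': 11, 'e': 9}
del 'e' → {'p': 11}
env['y'] = env['p']+4 = 15 → {'p': 11, 'y': 15}
env['p'] = 11+5 = 16 → {'p': 16, 'y': 15}
env['p']*env['y'] = 16*15 = 240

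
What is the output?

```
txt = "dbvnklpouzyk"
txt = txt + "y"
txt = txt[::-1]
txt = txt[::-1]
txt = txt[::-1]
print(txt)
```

ykyzuoplknvbd

+ 'y' → 'dbvnklpouzyky'
reverse → 'ykyzuoplknvbd'
reverse → 'dbvnklpouzyky'
reverse → 'ykyzuoplknvbd'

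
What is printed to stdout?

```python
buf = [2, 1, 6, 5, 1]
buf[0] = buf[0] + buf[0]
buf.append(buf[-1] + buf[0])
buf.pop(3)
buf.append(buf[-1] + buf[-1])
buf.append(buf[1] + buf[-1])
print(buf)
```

buf[0] = buf[0]+buf[0] = 2+2 = 4 → [4, 1, 6, 5, 1]
append buf[-1]+buf[0] = 1+4 = 5 → [4, 1, 6, 5, 1, 5]
pop(3) removes 5 → [4, 1, 6, 1, 5]
append buf[-1]+buf[-1] = 5+5 = 10 → [4, 1, 6, 1, 5, 10]
append buf[1]+buf[-1] = 1+10 = 11 → [4, 1, 6, 1, 5, 10, 11]

[4, 1, 6, 1, 5, 10, 11]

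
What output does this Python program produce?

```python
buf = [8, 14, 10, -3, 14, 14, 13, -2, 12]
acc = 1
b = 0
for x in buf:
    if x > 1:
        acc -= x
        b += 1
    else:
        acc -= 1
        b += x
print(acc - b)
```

x=8: >1, acc = 1-8 = -7; b=1
x=14: >1, acc = (-7)-14 = -21; b=2
x=10: >1, acc = (-21)-10 = -31; b=3
x=-3: not >1, acc = (-31)-1 = -32; b=0
x=14: >1, acc = (-32)-14 = -46; b=1
x=14: >1, acc = (-46)-14 = -60; b=2
x=13: >1, acc = (-60)-13 = -73; b=3
x=-2: not >1, acc = (-73)-1 = -74; b=1
x=12: >1, acc = (-74)-12 = -86; b=2
acc-b = (-86)-2 = -88

-88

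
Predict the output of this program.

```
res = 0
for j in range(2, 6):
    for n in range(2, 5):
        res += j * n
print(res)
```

126

j=2,n=2: res = 0+4 = 4
j=2,n=3: res = 4+6 = 10
j=2,n=4: res = 10+8 = 18
j=3,n=2: res = 18+6 = 24
j=3,n=3: res = 24+9 = 33
j=3,n=4: res = 33+12 = 45
j=4,n=2: res = 45+8 = 53
j=4,n=3: res = 53+12 = 65
j=4,n=4: res = 65+16 = 81
j=5,n=2: res = 81+10 = 91
j=5,n=3: res = 91+15 = 106
j=5,n=4: res = 106+20 = 126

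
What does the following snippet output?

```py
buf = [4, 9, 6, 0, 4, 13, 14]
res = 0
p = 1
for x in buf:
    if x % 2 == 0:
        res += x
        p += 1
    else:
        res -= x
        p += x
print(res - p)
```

-22

x=4: even, res = 0+4 = 4; p=2
x=9: not even, res = 4-9 = -5; p=11
x=6: even, res = (-5)+6 = 1; p=12
x=0: even, res = 1+0 = 1; p=13
x=4: even, res = 1+4 = 5; p=14
x=13: not even, res = 5-13 = -8; p=27
x=14: even, res = (-8)+14 = 6; p=28
res-p = 6-28 = -22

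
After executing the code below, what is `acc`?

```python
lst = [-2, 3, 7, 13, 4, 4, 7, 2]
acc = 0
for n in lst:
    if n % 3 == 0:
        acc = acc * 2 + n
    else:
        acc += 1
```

11

n=-2: not %3==0, acc = 0+1 = 1
n=3: %3==0, acc = 1*2+3 = 5
n=7: not %3==0, acc = 5+1 = 6
n=13: not %3==0, acc = 6+1 = 7
n=4: not %3==0, acc = 7+1 = 8
n=4: not %3==0, acc = 8+1 = 9
n=7: not %3==0, acc = 9+1 = 10
n=2: not %3==0, acc = 10+1 = 11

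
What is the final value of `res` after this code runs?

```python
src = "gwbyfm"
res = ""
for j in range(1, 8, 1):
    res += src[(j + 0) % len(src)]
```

j=1: add src[1]='w' → 'w'
j=2: add src[2]='b' → 'wb'
j=3: add src[3]='y' → 'wby'
j=4: add src[4]='f' → 'wbyf'
j=5: add src[5]='m' → 'wbyfm'
j=6: add src[0]='g' → 'wbyfmg'
j=7: add src[1]='w' → 'wbyfmgw'

'wbyfmgw'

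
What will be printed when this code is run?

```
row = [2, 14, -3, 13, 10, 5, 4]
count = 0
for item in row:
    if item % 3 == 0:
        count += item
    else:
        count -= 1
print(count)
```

-9

item=2: not %3==0, count = 0-1 = -1
item=14: not %3==0, count = (-1)-1 = -2
item=-3: %3==0, count = (-2)+(-3) = -5
item=13: not %3==0, count = (-5)-1 = -6
item=10: not %3==0, count = (-6)-1 = -7
item=5: not %3==0, count = (-7)-1 = -8
item=4: not %3==0, count = (-8)-1 = -9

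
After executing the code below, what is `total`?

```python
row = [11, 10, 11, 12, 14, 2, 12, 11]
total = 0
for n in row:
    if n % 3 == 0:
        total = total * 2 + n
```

36

n=11: not %3==0
n=10: not %3==0
n=11: not %3==0
n=12: %3==0, total = 0*2+12 = 12
n=14: not %3==0
n=2: not %3==0
n=12: %3==0, total = 12*2+12 = 36
n=11: not %3==0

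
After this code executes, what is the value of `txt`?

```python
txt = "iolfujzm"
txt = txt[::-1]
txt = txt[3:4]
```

'u'

reverse → 'mzjufloi'
slice [3:4] → 'u'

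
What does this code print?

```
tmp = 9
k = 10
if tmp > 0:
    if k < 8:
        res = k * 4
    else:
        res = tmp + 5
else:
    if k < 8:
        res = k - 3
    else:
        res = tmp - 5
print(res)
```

14

tmp=9, k=10
tmp > 0 is True; k < 8 is False
→ res = tmp + 5 = 14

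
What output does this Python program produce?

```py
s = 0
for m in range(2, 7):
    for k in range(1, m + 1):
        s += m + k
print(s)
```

145

m=2,k=1: s = 0+3 = 3
m=2,k=2: s = 3+4 = 7
m=3,k=1: s = 7+4 = 11
m=3,k=2: s = 11+5 = 16
m=3,k=3: s = 16+6 = 22
m=4,k=1: s = 22+5 = 27
m=4,k=2: s = 27+6 = 33
m=4,k=3: s = 33+7 = 40
m=4,k=4: s = 40+8 = 48
m=5,k=1: s = 48+6 = 54
m=5,k=2: s = 54+7 = 61
m=5,k=3: s = 61+8 = 69
m=5,k=4: s = 69+9 = 78
m=5,k=5: s = 78+10 = 88
m=6,k=1: s = 88+7 = 95
m=6,k=2: s = 95+8 = 103
m=6,k=3: s = 103+9 = 112
m=6,k=4: s = 112+10 = 122
m=6,k=5: s = 122+11 = 133
m=6,k=6: s = 133+12 = 145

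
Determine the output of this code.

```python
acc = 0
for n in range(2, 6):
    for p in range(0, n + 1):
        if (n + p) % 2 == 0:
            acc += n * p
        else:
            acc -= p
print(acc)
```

n=2,p=0: even sum, acc = 0+0 = 0
n=2,p=1: odd sum, acc = 0-1 = -1
n=2,p=2: even sum, acc = (-1)+4 = 3
n=3,p=0: odd sum, acc = 3-0 = 3
n=3,p=1: even sum, acc = 3+3 = 6
n=3,p=2: odd sum, acc = 6-2 = 4
n=3,p=3: even sum, acc = 4+9 = 13
n=4,p=0: even sum, acc = 13+0 = 13
n=4,p=1: odd sum, acc = 13-1 = 12
n=4,p=2: even sum, acc = 12+8 = 20
n=4,p=3: odd sum, acc = 20-3 = 17
n=4,p=4: even sum, acc = 17+16 = 33
n=5,p=0: odd sum, acc = 33-0 = 33
n=5,p=1: even sum, acc = 33+5 = 38
n=5,p=2: odd sum, acc = 38-2 = 36
n=5,p=3: even sum, acc = 36+15 = 51
n=5,p=4: odd sum, acc = 51-4 = 47
n=5,p=5: even sum, acc = 47+25 = 72

72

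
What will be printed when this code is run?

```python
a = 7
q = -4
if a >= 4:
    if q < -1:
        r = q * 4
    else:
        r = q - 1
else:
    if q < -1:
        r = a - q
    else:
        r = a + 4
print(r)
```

a=7, q=-4
a >= 4 is True; q < -1 is True
→ r = q * 4 = -16

-16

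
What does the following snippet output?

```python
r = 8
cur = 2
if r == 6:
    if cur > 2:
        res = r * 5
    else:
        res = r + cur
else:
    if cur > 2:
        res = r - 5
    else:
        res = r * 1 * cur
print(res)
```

16

r=8, cur=2
r == 6 is False; cur > 2 is False
→ res = r * 1 * cur = 16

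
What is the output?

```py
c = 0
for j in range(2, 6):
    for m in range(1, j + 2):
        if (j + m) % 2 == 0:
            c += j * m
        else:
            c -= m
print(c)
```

54

j=2,m=1: odd sum, c = 0-1 = -1
j=2,m=2: even sum, c = (-1)+4 = 3
j=2,m=3: odd sum, c = 3-3 = 0
j=3,m=1: even sum, c = 0+3 = 3
j=3,m=2: odd sum, c = 3-2 = 1
j=3,m=3: even sum, c = 1+9 = 10
j=3,m=4: odd sum, c = 10-4 = 6
j=4,m=1: odd sum, c = 6-1 = 5
j=4,m=2: even sum, c = 5+8 = 13
j=4,m=3: odd sum, c = 13-3 = 10
j=4,m=4: even sum, c = 10+16 = 26
j=4,m=5: odd sum, c = 26-5 = 21
j=5,m=1: even sum, c = 21+5 = 26
j=5,m=2: odd sum, c = 26-2 = 24
j=5,m=3: even sum, c = 24+15 = 39
j=5,m=4: odd sum, c = 39-4 = 35
j=5,m=5: even sum, c = 35+25 = 60
j=5,m=6: odd sum, c = 60-6 = 54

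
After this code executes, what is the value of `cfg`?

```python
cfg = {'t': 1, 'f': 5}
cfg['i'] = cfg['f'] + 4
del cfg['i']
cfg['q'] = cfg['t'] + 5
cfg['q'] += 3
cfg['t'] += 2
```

cfg['i'] = cfg['f']+4 = 9 → {'t': 1, 'f': 5, 'i': 9}
del 'i' → {'t': 1, 'f': 5}
cfg['q'] = cfg['t']+5 = 6 → {'t': 1, 'f': 5, 'q': 6}
cfg['q'] = 6+3 = 9 → {'t': 1, 'f': 5, 'q': 9}
cfg['t'] = 1+2 = 3 → {'t': 3, 'f': 5, 'q': 9}

{'t': 3, 'f': 5, 'q': 9}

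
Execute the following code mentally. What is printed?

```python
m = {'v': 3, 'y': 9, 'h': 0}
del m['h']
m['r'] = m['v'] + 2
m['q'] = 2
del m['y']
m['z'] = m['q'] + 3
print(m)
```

{'v': 3, 'r': 5, 'q': 2, 'z': 5}

del 'h' → {'v': 3, 'y': 9}
m['r'] = m['v']+2 = 5 → {'v': 3, 'y': 9, 'r': 5}
m['q'] = 2 → {'v': 3, 'y': 9, 'r': 5, 'q': 2}
del 'y' → {'v': 3, 'r': 5, 'q': 2}
m['z'] = m['q']+3 = 5 → {'v': 3, 'r': 5, 'q': 2, 'z': 5}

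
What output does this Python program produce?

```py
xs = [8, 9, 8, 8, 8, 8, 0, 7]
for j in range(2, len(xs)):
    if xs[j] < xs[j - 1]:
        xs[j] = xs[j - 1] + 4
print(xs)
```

j=2: 8<9, xs[2] = 9+4 = 13 → [8, 9, 13, 8, 8, 8, 0, 7]
j=3: 8<13, xs[3] = 13+4 = 17 → [8, 9, 13, 17, 8, 8, 0, 7]
j=4: 8<17, xs[4] = 17+4 = 21 → [8, 9, 13, 17, 21, 8, 0, 7]
j=5: 8<21, xs[5] = 21+4 = 25 → [8, 9, 13, 17, 21, 25, 0, 7]
j=6: 0<25, xs[6] = 25+4 = 29 → [8, 9, 13, 17, 21, 25, 29, 7]
j=7: 7<29, xs[7] = 29+4 = 33 → [8, 9, 13, 17, 21, 25, 29, 33]

[8, 9, 13, 17, 21, 25, 29, 33]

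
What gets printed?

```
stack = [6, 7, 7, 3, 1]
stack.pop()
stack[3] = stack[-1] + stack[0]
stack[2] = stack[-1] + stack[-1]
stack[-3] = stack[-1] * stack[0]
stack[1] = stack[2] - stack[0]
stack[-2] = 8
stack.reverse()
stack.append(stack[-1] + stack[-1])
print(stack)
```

pop() removes 1 → [6, 7, 7, 3]
stack[3] = stack[-1]+stack[0] = 3+6 = 9 → [6, 7, 7, 9]
stack[2] = stack[-1]+stack[-1] = 9+9 = 18 → [6, 7, 18, 9]
stack[-3] = stack[-1]*stack[0] = 9*6 = 54 → [6, 54, 18, 9]
stack[1] = stack[2]-stack[0] = 18-6 = 12 → [6, 12, 18, 9]
stack[-2] = 8 → [6, 12, 8, 9]
reverse → [9, 8, 12, 6]
append stack[-1]+stack[-1] = 6+6 = 12 → [9, 8, 12, 6, 12]

[9, 8, 12, 6, 12]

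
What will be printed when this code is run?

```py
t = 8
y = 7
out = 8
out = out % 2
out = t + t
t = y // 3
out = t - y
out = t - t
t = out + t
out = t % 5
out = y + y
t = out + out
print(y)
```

7

out = 8%2 = 0
out = 8+8 = 16
t = 7//3 = 2
out = 2-7 = -5
out = 2-2 = 0
t = 0+2 = 2
out = 2%5 = 2
out = 7+7 = 14
t = 14+14 = 28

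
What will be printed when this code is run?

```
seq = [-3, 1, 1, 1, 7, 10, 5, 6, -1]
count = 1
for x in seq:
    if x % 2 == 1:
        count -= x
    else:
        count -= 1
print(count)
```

x=-3: odd, count = 1-(-3) = 4
x=1: odd, count = 4-1 = 3
x=1: odd, count = 3-1 = 2
x=1: odd, count = 2-1 = 1
x=7: odd, count = 1-7 = -6
x=10: not odd, count = (-6)-1 = -7
x=5: odd, count = (-7)-5 = -12
x=6: not odd, count = (-12)-1 = -13
x=-1: odd, count = (-13)-(-1) = -12

-12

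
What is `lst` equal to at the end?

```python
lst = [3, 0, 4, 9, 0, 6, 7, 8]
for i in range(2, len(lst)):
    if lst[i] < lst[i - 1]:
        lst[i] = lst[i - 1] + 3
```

[3, 0, 4, 9, 12, 15, 18, 21]

i=2: 4>=0, unchanged → [3, 0, 4, 9, 0, 6, 7, 8]
i=3: 9>=4, unchanged → [3, 0, 4, 9, 0, 6, 7, 8]
i=4: 0<9, lst[4] = 9+3 = 12 → [3, 0, 4, 9, 12, 6, 7, 8]
i=5: 6<12, lst[5] = 12+3 = 15 → [3, 0, 4, 9, 12, 15, 7, 8]
i=6: 7<15, lst[6] = 15+3 = 18 → [3, 0, 4, 9, 12, 15, 18, 8]
i=7: 8<18, lst[7] = 18+3 = 21 → [3, 0, 4, 9, 12, 15, 18, 21]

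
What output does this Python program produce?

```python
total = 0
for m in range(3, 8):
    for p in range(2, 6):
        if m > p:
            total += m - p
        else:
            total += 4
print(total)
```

m=3,p=2: 3>2, total = 0+1 = 1
m=3,p=3: not 3>3, total = 1+4 = 5
m=3,p=4: not 3>4, total = 5+4 = 9
m=3,p=5: not 3>5, total = 9+4 = 13
m=4,p=2: 4>2, total = 13+2 = 15
m=4,p=3: 4>3, total = 15+1 = 16
m=4,p=4: not 4>4, total = 16+4 = 20
m=4,p=5: not 4>5, total = 20+4 = 24
m=5,p=2: 5>2, total = 24+3 = 27
m=5,p=3: 5>3, total = 27+2 = 29
m=5,p=4: 5>4, total = 29+1 = 30
m=5,p=5: not 5>5, total = 30+4 = 34
m=6,p=2: 6>2, total = 34+4 = 38
m=6,p=3: 6>3, total = 38+3 = 41
m=6,p=4: 6>4, total = 41+2 = 43
m=6,p=5: 6>5, total = 43+1 = 44
m=7,p=2: 7>2, total = 44+5 = 49
m=7,p=3: 7>3, total = 49+4 = 53
m=7,p=4: 7>4, total = 53+3 = 56
m=7,p=5: 7>5, total = 56+2 = 58

58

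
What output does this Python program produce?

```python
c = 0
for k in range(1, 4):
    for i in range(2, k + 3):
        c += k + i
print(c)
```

48

k=1,i=2: c = 0+3 = 3
k=1,i=3: c = 3+4 = 7
k=2,i=2: c = 7+4 = 11
k=2,i=3: c = 11+5 = 16
k=2,i=4: c = 16+6 = 22
k=3,i=2: c = 22+5 = 27
k=3,i=3: c = 27+6 = 33
k=3,i=4: c = 33+7 = 40
k=3,i=5: c = 40+8 = 48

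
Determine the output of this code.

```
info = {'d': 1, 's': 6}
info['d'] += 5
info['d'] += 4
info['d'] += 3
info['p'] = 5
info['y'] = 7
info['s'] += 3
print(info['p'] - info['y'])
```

-2

info['d'] = 1+5 = 6 → {'d': 6, 's': 6}
info['d'] = 6+4 = 10 → {'d': 10, 's': 6}
info['d'] = 10+3 = 13 → {'d': 13, 's': 6}
info['p'] = 5 → {'d': 13, 's': 6, 'p': 5}
info['y'] = 7 → {'d': 13, 's': 6, 'p': 5, 'y': 7}
info['s'] = 6+3 = 9 → {'d': 13, 's': 9, 'p': 5, 'y': 7}
info['p']-info['y'] = 5-7 = -2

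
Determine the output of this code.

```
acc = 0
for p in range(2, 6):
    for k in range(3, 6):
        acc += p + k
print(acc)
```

90

p=2,k=3: acc = 0+5 = 5
p=2,k=4: acc = 5+6 = 11
p=2,k=5: acc = 11+7 = 18
p=3,k=3: acc = 18+6 = 24
p=3,k=4: acc = 24+7 = 31
p=3,k=5: acc = 31+8 = 39
p=4,k=3: acc = 39+7 = 46
p=4,k=4: acc = 46+8 = 54
p=4,k=5: acc = 54+9 = 63
p=5,k=3: acc = 63+8 = 71
p=5,k=4: acc = 71+9 = 80
p=5,k=5: acc = 80+10 = 90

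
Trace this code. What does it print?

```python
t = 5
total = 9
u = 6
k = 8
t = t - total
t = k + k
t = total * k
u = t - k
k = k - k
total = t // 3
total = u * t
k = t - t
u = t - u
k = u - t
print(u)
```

8

t = 5-9 = -4
t = 8+8 = 16
t = 9*8 = 72
u = 72-8 = 64
k = 8-8 = 0
total = 72//3 = 24
total = 64*72 = 4608
k = 72-72 = 0
u = 72-64 = 8
k = 8-72 = -64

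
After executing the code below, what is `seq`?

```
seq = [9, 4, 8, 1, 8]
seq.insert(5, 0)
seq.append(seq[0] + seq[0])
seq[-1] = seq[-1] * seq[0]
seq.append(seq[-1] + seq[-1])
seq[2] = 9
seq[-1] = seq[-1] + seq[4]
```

[9, 4, 9, 1, 8, 0, 162, 332]

insert 0 at 5 → [9, 4, 8, 1, 8, 0]
append seq[0]+seq[0] = 9+9 = 18 → [9, 4, 8, 1, 8, 0, 18]
seq[-1] = seq[-1]*seq[0] = 18*9 = 162 → [9, 4, 8, 1, 8, 0, 162]
append seq[-1]+seq[-1] = 162+162 = 324 → [9, 4, 8, 1, 8, 0, 162, 324]
seq[2] = 9 → [9, 4, 9, 1, 8, 0, 162, 324]
seq[-1] = seq[-1]+seq[4] = 324+8 = 332 → [9, 4, 9, 1, 8, 0, 162, 332]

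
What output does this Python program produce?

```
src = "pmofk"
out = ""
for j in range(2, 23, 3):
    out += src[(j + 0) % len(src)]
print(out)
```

opfmkop

j=2: add src[2]='o' → 'o'
j=5: add src[0]='p' → 'op'
j=8: add src[3]='f' → 'opf'
j=11: add src[1]='m' → 'opfm'
j=14: add src[4]='k' → 'opfmk'
j=17: add src[2]='o' → 'opfmko'
j=20: add src[0]='p' → 'opfmkop'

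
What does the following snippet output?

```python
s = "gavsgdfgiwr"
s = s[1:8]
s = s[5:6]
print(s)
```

f

slice [1:8] → 'avsgdfg'
slice [5:6] → 'f'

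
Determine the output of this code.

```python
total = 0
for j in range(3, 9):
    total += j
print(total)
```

j=3: total = 0+3 = 3
j=4: total = 3+4 = 7
j=5: total = 7+5 = 12
j=6: total = 12+6 = 18
j=7: total = 18+7 = 25
j=8: total = 25+8 = 33

33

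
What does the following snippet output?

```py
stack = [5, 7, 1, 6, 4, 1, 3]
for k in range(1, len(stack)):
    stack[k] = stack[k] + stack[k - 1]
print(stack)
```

[5, 12, 13, 19, 23, 24, 27]

k=1: stack[1] = 7+5 = 12 → [5, 12, 1, 6, 4, 1, 3]
k=2: stack[2] = 1+12 = 13 → [5, 12, 13, 6, 4, 1, 3]
k=3: stack[3] = 6+13 = 19 → [5, 12, 13, 19, 4, 1, 3]
k=4: stack[4] = 4+19 = 23 → [5, 12, 13, 19, 23, 1, 3]
k=5: stack[5] = 1+23 = 24 → [5, 12, 13, 19, 23, 24, 3]
k=6: stack[6] = 3+24 = 27 → [5, 12, 13, 19, 23, 24, 27]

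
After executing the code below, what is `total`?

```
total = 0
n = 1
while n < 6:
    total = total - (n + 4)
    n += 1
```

-35

n=1: total = 0-5 = -5
n=2: total = (-5)-6 = -11
n=3: total = (-11)-7 = -18
n=4: total = (-18)-8 = -26
n=5: total = (-26)-9 = -35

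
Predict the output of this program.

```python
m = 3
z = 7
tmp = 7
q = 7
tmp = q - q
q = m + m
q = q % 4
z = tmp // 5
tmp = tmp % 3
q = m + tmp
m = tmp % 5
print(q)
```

tmp = 7-7 = 0
q = 3+3 = 6
q = 6%4 = 2
z = 0//5 = 0
tmp = 0%3 = 0
q = 3+0 = 3
m = 0%5 = 0

3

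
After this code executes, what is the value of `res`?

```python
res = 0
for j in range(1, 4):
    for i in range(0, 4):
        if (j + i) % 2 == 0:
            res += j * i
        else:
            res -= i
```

12

j=1,i=0: odd sum, res = 0-0 = 0
j=1,i=1: even sum, res = 0+1 = 1
j=1,i=2: odd sum, res = 1-2 = -1
j=1,i=3: even sum, res = (-1)+3 = 2
j=2,i=0: even sum, res = 2+0 = 2
j=2,i=1: odd sum, res = 2-1 = 1
j=2,i=2: even sum, res = 1+4 = 5
j=2,i=3: odd sum, res = 5-3 = 2
j=3,i=0: odd sum, res = 2-0 = 2
j=3,i=1: even sum, res = 2+3 = 5
j=3,i=2: odd sum, res = 5-2 = 3
j=3,i=3: even sum, res = 3+9 = 12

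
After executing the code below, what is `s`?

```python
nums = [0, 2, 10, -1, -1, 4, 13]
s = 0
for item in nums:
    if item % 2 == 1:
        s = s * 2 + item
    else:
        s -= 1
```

-19

item=0: not odd, s = 0-1 = -1
item=2: not odd, s = (-1)-1 = -2
item=10: not odd, s = (-2)-1 = -3
item=-1: odd, s = (-3)*2+(-1) = -7
item=-1: odd, s = (-7)*2+(-1) = -15
item=4: not odd, s = (-15)-1 = -16
item=13: odd, s = (-16)*2+13 = -19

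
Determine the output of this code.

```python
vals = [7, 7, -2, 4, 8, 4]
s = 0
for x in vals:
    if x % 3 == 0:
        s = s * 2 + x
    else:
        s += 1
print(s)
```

x=7: not %3==0, s = 0+1 = 1
x=7: not %3==0, s = 1+1 = 2
x=-2: not %3==0, s = 2+1 = 3
x=4: not %3==0, s = 3+1 = 4
x=8: not %3==0, s = 4+1 = 5
x=4: not %3==0, s = 5+1 = 6

6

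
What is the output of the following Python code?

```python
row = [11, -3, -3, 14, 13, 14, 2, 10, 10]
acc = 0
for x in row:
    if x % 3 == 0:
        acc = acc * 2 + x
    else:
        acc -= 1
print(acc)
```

-19

x=11: not %3==0, acc = 0-1 = -1
x=-3: %3==0, acc = (-1)*2+(-3) = -5
x=-3: %3==0, acc = (-5)*2+(-3) = -13
x=14: not %3==0, acc = (-13)-1 = -14
x=13: not %3==0, acc = (-14)-1 = -15
x=14: not %3==0, acc = (-15)-1 = -16
x=2: not %3==0, acc = (-16)-1 = -17
x=10: not %3==0, acc = (-17)-1 = -18
x=10: not %3==0, acc = (-18)-1 = -19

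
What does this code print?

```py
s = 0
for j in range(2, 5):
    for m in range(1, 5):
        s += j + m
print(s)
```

66

j=2,m=1: s = 0+3 = 3
j=2,m=2: s = 3+4 = 7
j=2,m=3: s = 7+5 = 12
j=2,m=4: s = 12+6 = 18
j=3,m=1: s = 18+4 = 22
j=3,m=2: s = 22+5 = 27
j=3,m=3: s = 27+6 = 33
j=3,m=4: s = 33+7 = 40
j=4,m=1: s = 40+5 = 45
j=4,m=2: s = 45+6 = 51
j=4,m=3: s = 51+7 = 58
j=4,m=4: s = 58+8 = 66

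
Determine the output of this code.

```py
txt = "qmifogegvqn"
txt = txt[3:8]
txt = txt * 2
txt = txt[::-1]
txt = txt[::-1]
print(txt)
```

fogegfogeg

slice [3:8] → 'fogeg'
repeat ×2 → 'fogegfogeg'
reverse → 'gegofgegof'
reverse → 'fogegfogeg'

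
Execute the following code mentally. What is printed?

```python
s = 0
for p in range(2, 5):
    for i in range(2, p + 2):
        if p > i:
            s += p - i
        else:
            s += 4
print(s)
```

p=2,i=2: not 2>2, s = 0+4 = 4
p=2,i=3: not 2>3, s = 4+4 = 8
p=3,i=2: 3>2, s = 8+1 = 9
p=3,i=3: not 3>3, s = 9+4 = 13
p=3,i=4: not 3>4, s = 13+4 = 17
p=4,i=2: 4>2, s = 17+2 = 19
p=4,i=3: 4>3, s = 19+1 = 20
p=4,i=4: not 4>4, s = 20+4 = 24
p=4,i=5: not 4>5, s = 24+4 = 28

28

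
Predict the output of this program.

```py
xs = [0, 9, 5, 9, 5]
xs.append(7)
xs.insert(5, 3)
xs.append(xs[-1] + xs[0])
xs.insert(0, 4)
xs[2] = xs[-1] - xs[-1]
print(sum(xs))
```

40

append 7 → [0, 9, 5, 9, 5, 7]
insert 3 at 5 → [0, 9, 5, 9, 5, 3, 7]
append xs[-1]+xs[0] = 7+0 = 7 → [0, 9, 5, 9, 5, 3, 7, 7]
insert 4 at 0 → [4, 0, 9, 5, 9, 5, 3, 7, 7]
xs[2] = xs[-1]-xs[-1] = 7-7 = 0 → [4, 0, 0, 5, 9, 5, 3, 7, 7]
sum = 40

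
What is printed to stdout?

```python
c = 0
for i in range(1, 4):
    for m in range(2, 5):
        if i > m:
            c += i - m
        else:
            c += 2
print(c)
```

i=1,m=2: not 1>2, c = 0+2 = 2
i=1,m=3: not 1>3, c = 2+2 = 4
i=1,m=4: not 1>4, c = 4+2 = 6
i=2,m=2: not 2>2, c = 6+2 = 8
i=2,m=3: not 2>3, c = 8+2 = 10
i=2,m=4: not 2>4, c = 10+2 = 12
i=3,m=2: 3>2, c = 12+1 = 13
i=3,m=3: not 3>3, c = 13+2 = 15
i=3,m=4: not 3>4, c = 15+2 = 17

17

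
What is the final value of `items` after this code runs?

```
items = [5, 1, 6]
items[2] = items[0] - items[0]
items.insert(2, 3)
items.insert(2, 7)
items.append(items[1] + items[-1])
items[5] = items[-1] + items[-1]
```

items[2] = items[0]-items[0] = 5-5 = 0 → [5, 1, 0]
insert 3 at 2 → [5, 1, 3, 0]
insert 7 at 2 → [5, 1, 7, 3, 0]
append items[1]+items[-1] = 1+0 = 1 → [5, 1, 7, 3, 0, 1]
items[5] = items[-1]+items[-1] = 1+1 = 2 → [5, 1, 7, 3, 0, 2]

[5, 1, 7, 3, 0, 2]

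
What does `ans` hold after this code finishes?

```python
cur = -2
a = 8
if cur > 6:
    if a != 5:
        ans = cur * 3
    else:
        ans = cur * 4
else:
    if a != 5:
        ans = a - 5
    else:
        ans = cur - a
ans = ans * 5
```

cur=-2, a=8
cur > 6 is False; a != 5 is True
→ ans = a - 5 = 3
ans = 3*5 = 15

15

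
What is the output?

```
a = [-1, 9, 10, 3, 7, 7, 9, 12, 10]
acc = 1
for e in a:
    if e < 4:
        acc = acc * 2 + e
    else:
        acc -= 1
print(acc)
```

e=-1: <4, acc = 1*2+(-1) = 1
e=9: not <4, acc = 1-1 = 0
e=10: not <4, acc = 0-1 = -1
e=3: <4, acc = (-1)*2+3 = 1
e=7: not <4, acc = 1-1 = 0
e=7: not <4, acc = 0-1 = -1
e=9: not <4, acc = (-1)-1 = -2
e=12: not <4, acc = (-2)-1 = -3
e=10: not <4, acc = (-3)-1 = -4

-4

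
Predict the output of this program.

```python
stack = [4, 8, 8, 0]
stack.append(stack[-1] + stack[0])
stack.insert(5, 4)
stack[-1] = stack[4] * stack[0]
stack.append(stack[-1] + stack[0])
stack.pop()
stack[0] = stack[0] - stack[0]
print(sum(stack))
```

append stack[-1]+stack[0] = 0+4 = 4 → [4, 8, 8, 0, 4]
insert 4 at 5 → [4, 8, 8, 0, 4, 4]
stack[-1] = stack[4]*stack[0] = 4*4 = 16 → [4, 8, 8, 0, 4, 16]
append stack[-1]+stack[0] = 16+4 = 20 → [4, 8, 8, 0, 4, 16, 20]
pop() removes 20 → [4, 8, 8, 0, 4, 16]
stack[0] = stack[0]-stack[0] = 4-4 = 0 → [0, 8, 8, 0, 4, 16]
sum = 36

36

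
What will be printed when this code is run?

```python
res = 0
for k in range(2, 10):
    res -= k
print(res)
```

-44

k=2: res = 0-2 = -2
k=3: res = (-2)-3 = -5
k=4: res = (-5)-4 = -9
k=5: res = (-9)-5 = -14
k=6: res = (-14)-6 = -20
k=7: res = (-20)-7 = -27
k=8: res = (-27)-8 = -35
k=9: res = (-35)-9 = -44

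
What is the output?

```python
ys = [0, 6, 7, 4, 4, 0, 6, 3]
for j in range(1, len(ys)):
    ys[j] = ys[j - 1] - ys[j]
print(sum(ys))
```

-135

j=1: ys[1] = 0-6 = -6 → [0, -6, 7, 4, 4, 0, 6, 3]
j=2: ys[2] = (-6)-7 = -13 → [0, -6, -13, 4, 4, 0, 6, 3]
j=3: ys[3] = (-13)-4 = -17 → [0, -6, -13, -17, 4, 0, 6, 3]
j=4: ys[4] = (-17)-4 = -21 → [0, -6, -13, -17, -21, 0, 6, 3]
j=5: ys[5] = (-21)-0 = -21 → [0, -6, -13, -17, -21, -21, 6, 3]
j=6: ys[6] = (-21)-6 = -27 → [0, -6, -13, -17, -21, -21, -27, 3]
j=7: ys[7] = (-27)-3 = -30 → [0, -6, -13, -17, -21, -21, -27, -30]
sum = -135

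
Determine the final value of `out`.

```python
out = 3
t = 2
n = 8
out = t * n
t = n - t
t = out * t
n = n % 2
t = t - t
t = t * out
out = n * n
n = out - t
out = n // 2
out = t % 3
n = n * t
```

0

out = 2*8 = 16
t = 8-2 = 6
t = 16*6 = 96
n = 8%2 = 0
t = 96-96 = 0
t = 0*16 = 0
out = 0*0 = 0
n = 0-0 = 0
out = 0//2 = 0
out = 0%3 = 0
n = 0*0 = 0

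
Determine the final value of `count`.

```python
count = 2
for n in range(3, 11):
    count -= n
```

-50

n=3: count = 2-3 = -1
n=4: count = (-1)-4 = -5
n=5: count = (-5)-5 = -10
n=6: count = (-10)-6 = -16
n=7: count = (-16)-7 = -23
n=8: count = (-23)-8 = -31
n=9: count = (-31)-9 = -40
n=10: count = (-40)-10 = -50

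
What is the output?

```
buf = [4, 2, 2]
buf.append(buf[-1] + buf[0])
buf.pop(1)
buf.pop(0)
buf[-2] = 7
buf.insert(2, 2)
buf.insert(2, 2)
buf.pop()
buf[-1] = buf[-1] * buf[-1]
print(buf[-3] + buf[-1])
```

append buf[-1]+buf[0] = 2+4 = 6 → [4, 2, 2, 6]
pop(1) removes 2 → [4, 2, 6]
pop(0) removes 4 → [2, 6]
buf[-2] = 7 → [7, 6]
insert 2 at 2 → [7, 6, 2]
insert 2 at 2 → [7, 6, 2, 2]
pop() removes 2 → [7, 6, 2]
buf[-1] = buf[-1]*buf[-1] = 2*2 = 4 → [7, 6, 4]
buf[-3]+buf[-1] = 7+4 = 11

11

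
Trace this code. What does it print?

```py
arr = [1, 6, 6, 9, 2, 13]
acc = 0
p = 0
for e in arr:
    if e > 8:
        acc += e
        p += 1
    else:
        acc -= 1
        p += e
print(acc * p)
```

306

e=1: not >8, acc = 0-1 = -1; p=1
e=6: not >8, acc = (-1)-1 = -2; p=7
e=6: not >8, acc = (-2)-1 = -3; p=13
e=9: >8, acc = (-3)+9 = 6; p=14
e=2: not >8, acc = 6-1 = 5; p=16
e=13: >8, acc = 5+13 = 18; p=17
acc*p = 18*17 = 306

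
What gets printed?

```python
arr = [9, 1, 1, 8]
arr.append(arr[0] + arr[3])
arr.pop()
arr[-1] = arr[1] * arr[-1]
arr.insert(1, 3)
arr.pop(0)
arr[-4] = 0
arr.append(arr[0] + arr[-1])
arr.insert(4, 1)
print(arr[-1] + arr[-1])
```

append arr[0]+arr[3] = 9+8 = 17 → [9, 1, 1, 8, 17]
pop() removes 17 → [9, 1, 1, 8]
arr[-1] = arr[1]*arr[-1] = 1*8 = 8 → [9, 1, 1, 8]
insert 3 at 1 → [9, 3, 1, 1, 8]
pop(0) removes 9 → [3, 1, 1, 8]
arr[-4] = 0 → [0, 1, 1, 8]
append arr[0]+arr[-1] = 0+8 = 8 → [0, 1, 1, 8, 8]
insert 1 at 4 → [0, 1, 1, 8, 1, 8]
arr[-1]+arr[-1] = 8+8 = 16

16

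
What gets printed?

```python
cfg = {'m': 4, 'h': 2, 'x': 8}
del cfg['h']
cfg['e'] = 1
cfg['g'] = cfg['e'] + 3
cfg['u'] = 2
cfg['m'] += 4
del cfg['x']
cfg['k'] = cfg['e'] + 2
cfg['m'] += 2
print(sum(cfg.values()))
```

del 'h' → {'m': 4, 'x': 8}
cfg['e'] = 1 → {'m': 4, 'x': 8, 'e': 1}
cfg['g'] = cfg['e']+3 = 4 → {'m': 4, 'x': 8, 'e': 1, 'g': 4}
cfg['u'] = 2 → {'m': 4, 'x': 8, 'e': 1, 'g': 4, 'u': 2}
cfg['m'] = 4+4 = 8 → {'m': 8, 'x': 8, 'e': 1, 'g': 4, 'u': 2}
del 'x' → {'m': 8, 'e': 1, 'g': 4, 'u': 2}
cfg['k'] = cfg['e']+2 = 3 → {'m': 8, 'e': 1, 'g': 4, 'u': 2, 'k': 3}
cfg['m'] = 8+2 = 10 → {'m': 10, 'e': 1, 'g': 4, 'u': 2, 'k': 3}
sum of values = 20

20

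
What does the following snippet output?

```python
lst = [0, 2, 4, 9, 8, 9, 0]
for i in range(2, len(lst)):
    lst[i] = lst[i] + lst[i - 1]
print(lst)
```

[0, 2, 6, 15, 23, 32, 32]

i=2: lst[2] = 4+2 = 6 → [0, 2, 6, 9, 8, 9, 0]
i=3: lst[3] = 9+6 = 15 → [0, 2, 6, 15, 8, 9, 0]
i=4: lst[4] = 8+15 = 23 → [0, 2, 6, 15, 23, 9, 0]
i=5: lst[5] = 9+23 = 32 → [0, 2, 6, 15, 23, 32, 0]
i=6: lst[6] = 0+32 = 32 → [0, 2, 6, 15, 23, 32, 32]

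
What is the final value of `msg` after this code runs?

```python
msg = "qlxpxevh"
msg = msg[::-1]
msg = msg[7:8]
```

reverse → 'hvexpxlq'
slice [7:8] → 'q'

'q'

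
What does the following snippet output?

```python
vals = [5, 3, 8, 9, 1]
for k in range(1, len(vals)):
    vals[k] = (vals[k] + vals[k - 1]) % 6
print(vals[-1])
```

2

k=1: vals[1] = (3+5)%6 = 2 → [5, 2, 8, 9, 1]
k=2: vals[2] = (8+2)%6 = 4 → [5, 2, 4, 9, 1]
k=3: vals[3] = (9+4)%6 = 1 → [5, 2, 4, 1, 1]
k=4: vals[4] = (1+1)%6 = 2 → [5, 2, 4, 1, 2]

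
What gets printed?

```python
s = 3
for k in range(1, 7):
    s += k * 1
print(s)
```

k=1: s = 3+1*1 = 4
k=2: s = 4+2*1 = 6
k=3: s = 6+3*1 = 9
k=4: s = 9+4*1 = 13
k=5: s = 13+5*1 = 18
k=6: s = 18+6*1 = 24

24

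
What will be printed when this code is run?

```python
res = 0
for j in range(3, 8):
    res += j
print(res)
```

j=3: res = 0+3 = 3
j=4: res = 3+4 = 7
j=5: res = 7+5 = 12
j=6: res = 12+6 = 18
j=7: res = 18+7 = 25

25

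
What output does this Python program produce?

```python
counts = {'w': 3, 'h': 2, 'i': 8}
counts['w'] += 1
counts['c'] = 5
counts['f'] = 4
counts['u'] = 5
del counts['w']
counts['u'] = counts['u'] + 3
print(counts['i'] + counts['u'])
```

16

counts['w'] = 3+1 = 4 → {'w': 4, 'h': 2, 'i': 8}
counts['c'] = 5 → {'w': 4, 'h': 2, 'i': 8, 'c': 5}
counts['f'] = 4 → {'w': 4, 'h': 2, 'i': 8, 'c': 5, 'f': 4}
counts['u'] = 5 → {'w': 4, 'h': 2, 'i': 8, 'c': 5, 'f': 4, 'u': 5}
del 'w' → {'h': 2, 'i': 8, 'c': 5, 'f': 4, 'u': 5}
counts['u'] = counts['u']+3 = 8 → {'h': 2, 'i': 8, 'c': 5, 'f': 4, 'u': 8}
counts['i']+counts['u'] = 8+8 = 16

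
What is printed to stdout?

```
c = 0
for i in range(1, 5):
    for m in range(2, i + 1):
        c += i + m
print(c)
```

i=2,m=2: c = 0+4 = 4
i=3,m=2: c = 4+5 = 9
i=3,m=3: c = 9+6 = 15
i=4,m=2: c = 15+6 = 21
i=4,m=3: c = 21+7 = 28
i=4,m=4: c = 28+8 = 36

36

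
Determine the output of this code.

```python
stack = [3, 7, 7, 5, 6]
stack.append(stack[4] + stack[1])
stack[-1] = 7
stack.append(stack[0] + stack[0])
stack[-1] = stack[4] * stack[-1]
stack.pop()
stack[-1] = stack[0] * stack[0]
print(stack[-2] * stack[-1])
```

append stack[4]+stack[1] = 6+7 = 13 → [3, 7, 7, 5, 6, 13]
stack[-1] = 7 → [3, 7, 7, 5, 6, 7]
append stack[0]+stack[0] = 3+3 = 6 → [3, 7, 7, 5, 6, 7, 6]
stack[-1] = stack[4]*stack[-1] = 6*6 = 36 → [3, 7, 7, 5, 6, 7, 36]
pop() removes 36 → [3, 7, 7, 5, 6, 7]
stack[-1] = stack[0]*stack[0] = 3*3 = 9 → [3, 7, 7, 5, 6, 9]
stack[-2]*stack[-1] = 6*9 = 54

54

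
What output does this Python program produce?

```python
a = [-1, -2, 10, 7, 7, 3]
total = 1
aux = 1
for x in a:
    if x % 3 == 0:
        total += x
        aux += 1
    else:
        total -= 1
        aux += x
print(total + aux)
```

x=-1: not %3==0, total = 1-1 = 0; aux=0
x=-2: not %3==0, total = 0-1 = -1; aux=-2
x=10: not %3==0, total = (-1)-1 = -2; aux=8
x=7: not %3==0, total = (-2)-1 = -3; aux=15
x=7: not %3==0, total = (-3)-1 = -4; aux=22
x=3: %3==0, total = (-4)+3 = -1; aux=23
total+aux = (-1)+23 = 22

22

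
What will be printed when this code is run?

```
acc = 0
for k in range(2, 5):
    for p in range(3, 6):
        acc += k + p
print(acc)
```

63

k=2,p=3: acc = 0+5 = 5
k=2,p=4: acc = 5+6 = 11
k=2,p=5: acc = 11+7 = 18
k=3,p=3: acc = 18+6 = 24
k=3,p=4: acc = 24+7 = 31
k=3,p=5: acc = 31+8 = 39
k=4,p=3: acc = 39+7 = 46
k=4,p=4: acc = 46+8 = 54
k=4,p=5: acc = 54+9 = 63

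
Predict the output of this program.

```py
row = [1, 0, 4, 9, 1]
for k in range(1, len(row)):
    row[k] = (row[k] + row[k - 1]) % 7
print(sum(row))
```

k=1: row[1] = (0+1)%7 = 1 → [1, 1, 4, 9, 1]
k=2: row[2] = (4+1)%7 = 5 → [1, 1, 5, 9, 1]
k=3: row[3] = (9+5)%7 = 0 → [1, 1, 5, 0, 1]
k=4: row[4] = (1+0)%7 = 1 → [1, 1, 5, 0, 1]
sum = 8

8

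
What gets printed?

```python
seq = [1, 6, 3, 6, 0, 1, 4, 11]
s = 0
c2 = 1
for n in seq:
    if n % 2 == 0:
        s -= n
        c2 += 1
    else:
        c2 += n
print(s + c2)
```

n=1: not even; c2=2
n=6: even, s = 0-6 = -6; c2=3
n=3: not even; c2=6
n=6: even, s = (-6)-6 = -12; c2=7
n=0: even, s = (-12)-0 = -12; c2=8
n=1: not even; c2=9
n=4: even, s = (-12)-4 = -16; c2=10
n=11: not even; c2=21
s+c2 = (-16)+21 = 5

5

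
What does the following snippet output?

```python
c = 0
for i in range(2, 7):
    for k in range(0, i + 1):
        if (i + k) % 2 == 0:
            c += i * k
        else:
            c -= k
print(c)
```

135

i=2,k=0: even sum, c = 0+0 = 0
i=2,k=1: odd sum, c = 0-1 = -1
i=2,k=2: even sum, c = (-1)+4 = 3
i=3,k=0: odd sum, c = 3-0 = 3
i=3,k=1: even sum, c = 3+3 = 6
i=3,k=2: odd sum, c = 6-2 = 4
i=3,k=3: even sum, c = 4+9 = 13
i=4,k=0: even sum, c = 13+0 = 13
i=4,k=1: odd sum, c = 13-1 = 12
i=4,k=2: even sum, c = 12+8 = 20
i=4,k=3: odd sum, c = 20-3 = 17
i=4,k=4: even sum, c = 17+16 = 33
i=5,k=0: odd sum, c = 33-0 = 33
i=5,k=1: even sum, c = 33+5 = 38
i=5,k=2: odd sum, c = 38-2 = 36
i=5,k=3: even sum, c = 36+15 = 51
i=5,k=4: odd sum, c = 51-4 = 47
i=5,k=5: even sum, c = 47+25 = 72
i=6,k=0: even sum, c = 72+0 = 72
i=6,k=1: odd sum, c = 72-1 = 71
i=6,k=2: even sum, c = 71+12 = 83
i=6,k=3: odd sum, c = 83-3 = 80
i=6,k=4: even sum, c = 80+24 = 104
i=6,k=5: odd sum, c = 104-5 = 99
i=6,k=6: even sum, c = 99+36 = 135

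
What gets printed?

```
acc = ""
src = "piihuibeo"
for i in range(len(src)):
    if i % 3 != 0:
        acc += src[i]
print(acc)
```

iiuieo

i=0: skip
i=1: add 'i' → 'i'
i=2: add 'i' → 'ii'
i=3: skip
i=4: add 'u' → 'iiu'
i=5: add 'i' → 'iiui'
i=6: skip
i=7: add 'e' → 'iiuie'
i=8: add 'o' → 'iiuieo'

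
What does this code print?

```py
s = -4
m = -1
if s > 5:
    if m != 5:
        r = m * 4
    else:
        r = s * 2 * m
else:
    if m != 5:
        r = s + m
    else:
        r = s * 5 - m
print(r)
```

-5

s=-4, m=-1
s > 5 is False; m != 5 is True
→ r = s + m = -5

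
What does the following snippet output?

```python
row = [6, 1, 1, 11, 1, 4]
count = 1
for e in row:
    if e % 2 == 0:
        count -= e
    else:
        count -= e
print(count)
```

-23

e=6: even, count = 1-6 = -5
e=1: not even, count = (-5)-1 = -6
e=1: not even, count = (-6)-1 = -7
e=11: not even, count = (-7)-11 = -18
e=1: not even, count = (-18)-1 = -19
e=4: even, count = (-19)-4 = -23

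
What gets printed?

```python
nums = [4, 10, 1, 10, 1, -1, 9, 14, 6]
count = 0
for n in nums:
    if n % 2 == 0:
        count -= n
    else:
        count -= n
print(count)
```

n=4: even, count = 0-4 = -4
n=10: even, count = (-4)-10 = -14
n=1: not even, count = (-14)-1 = -15
n=10: even, count = (-15)-10 = -25
n=1: not even, count = (-25)-1 = -26
n=-1: not even, count = (-26)-(-1) = -25
n=9: not even, count = (-25)-9 = -34
n=14: even, count = (-34)-14 = -48
n=6: even, count = (-48)-6 = -54

-54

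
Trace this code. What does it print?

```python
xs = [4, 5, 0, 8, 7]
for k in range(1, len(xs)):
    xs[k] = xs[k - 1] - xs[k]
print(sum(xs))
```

k=1: xs[1] = 4-5 = -1 → [4, -1, 0, 8, 7]
k=2: xs[2] = (-1)-0 = -1 → [4, -1, -1, 8, 7]
k=3: xs[3] = (-1)-8 = -9 → [4, -1, -1, -9, 7]
k=4: xs[4] = (-9)-7 = -16 → [4, -1, -1, -9, -16]
sum = -23

-23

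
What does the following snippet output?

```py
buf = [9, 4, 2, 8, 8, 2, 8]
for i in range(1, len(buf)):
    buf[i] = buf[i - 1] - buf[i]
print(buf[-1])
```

-23

i=1: buf[1] = 9-4 = 5 → [9, 5, 2, 8, 8, 2, 8]
i=2: buf[2] = 5-2 = 3 → [9, 5, 3, 8, 8, 2, 8]
i=3: buf[3] = 3-8 = -5 → [9, 5, 3, -5, 8, 2, 8]
i=4: buf[4] = (-5)-8 = -13 → [9, 5, 3, -5, -13, 2, 8]
i=5: buf[5] = (-13)-2 = -15 → [9, 5, 3, -5, -13, -15, 8]
i=6: buf[6] = (-15)-8 = -23 → [9, 5, 3, -5, -13, -15, -23]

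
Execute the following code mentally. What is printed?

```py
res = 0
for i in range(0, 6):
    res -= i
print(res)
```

-15

i=0: res = 0-0 = 0
i=1: res = 0-1 = -1
i=2: res = (-1)-2 = -3
i=3: res = (-3)-3 = -6
i=4: res = (-6)-4 = -10
i=5: res = (-10)-5 = -15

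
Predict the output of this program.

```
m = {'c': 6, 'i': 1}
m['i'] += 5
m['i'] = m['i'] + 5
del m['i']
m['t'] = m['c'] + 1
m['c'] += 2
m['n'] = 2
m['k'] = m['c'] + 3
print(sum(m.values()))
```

28

m['i'] = 1+5 = 6 → {'c': 6, 'i': 6}
m['i'] = m['i']+5 = 11 → {'c': 6, 'i': 11}
del 'i' → {'c': 6}
m['t'] = m['c']+1 = 7 → {'c': 6, 't': 7}
m['c'] = 6+2 = 8 → {'c': 8, 't': 7}
m['n'] = 2 → {'c': 8, 't': 7, 'n': 2}
m['k'] = m['c']+3 = 11 → {'c': 8, 't': 7, 'n': 2, 'k': 11}
sum of values = 28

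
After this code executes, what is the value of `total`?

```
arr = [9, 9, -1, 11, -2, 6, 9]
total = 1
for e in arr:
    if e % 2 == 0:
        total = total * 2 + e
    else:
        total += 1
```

e=9: not even, total = 1+1 = 2
e=9: not even, total = 2+1 = 3
e=-1: not even, total = 3+1 = 4
e=11: not even, total = 4+1 = 5
e=-2: even, total = 5*2+(-2) = 8
e=6: even, total = 8*2+6 = 22
e=9: not even, total = 22+1 = 23

23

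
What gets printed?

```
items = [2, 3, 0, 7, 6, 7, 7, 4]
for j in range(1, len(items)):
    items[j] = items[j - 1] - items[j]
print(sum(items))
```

-103

j=1: items[1] = 2-3 = -1 → [2, -1, 0, 7, 6, 7, 7, 4]
j=2: items[2] = (-1)-0 = -1 → [2, -1, -1, 7, 6, 7, 7, 4]
j=3: items[3] = (-1)-7 = -8 → [2, -1, -1, -8, 6, 7, 7, 4]
j=4: items[4] = (-8)-6 = -14 → [2, -1, -1, -8, -14, 7, 7, 4]
j=5: items[5] = (-14)-7 = -21 → [2, -1, -1, -8, -14, -21, 7, 4]
j=6: items[6] = (-21)-7 = -28 → [2, -1, -1, -8, -14, -21, -28, 4]
j=7: items[7] = (-28)-4 = -32 → [2, -1, -1, -8, -14, -21, -28, -32]
sum = -103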